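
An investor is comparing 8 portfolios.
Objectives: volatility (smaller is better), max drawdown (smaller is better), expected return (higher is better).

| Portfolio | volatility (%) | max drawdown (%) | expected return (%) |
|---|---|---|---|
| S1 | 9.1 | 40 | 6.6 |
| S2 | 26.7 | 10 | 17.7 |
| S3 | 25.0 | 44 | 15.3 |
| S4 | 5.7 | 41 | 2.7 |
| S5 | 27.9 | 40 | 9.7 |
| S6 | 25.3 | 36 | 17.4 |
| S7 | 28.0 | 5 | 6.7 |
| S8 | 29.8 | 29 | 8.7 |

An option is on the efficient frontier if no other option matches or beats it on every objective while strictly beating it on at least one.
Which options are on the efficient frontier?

S1, S2, S3, S4, S6, S7

S1: not dominated.
S2: not dominated (best expected return).
S3: not dominated.
S4: not dominated (best volatility).
S5: dominated by S2 (volatility 26.7≤27.9, max drawdown 10≤40, expected return 17.7≥9.7).
S6: not dominated.
S7: not dominated (best max drawdown).
S8: dominated by S2 (volatility 26.7≤29.8, max drawdown 10≤29, expected return 17.7≥8.7).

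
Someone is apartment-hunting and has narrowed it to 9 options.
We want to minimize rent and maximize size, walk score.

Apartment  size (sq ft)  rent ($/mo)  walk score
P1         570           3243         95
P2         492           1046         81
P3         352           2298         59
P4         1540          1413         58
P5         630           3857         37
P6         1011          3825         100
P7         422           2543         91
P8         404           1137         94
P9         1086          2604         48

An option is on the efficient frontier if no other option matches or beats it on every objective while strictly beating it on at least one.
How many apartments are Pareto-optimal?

P1: not dominated.
P2: not dominated (best rent).
P3: dominated by P2 (size 492≥352, rent 1046≤2298, walk score 81≥59).
P4: not dominated (best size).
P5: dominated by P4 (size 1540≥630, rent 1413≤3857, walk score 58≥37).
P6: not dominated (best walk score).
P7: not dominated.
P8: not dominated.
P9: dominated by P4 (size 1540≥1086, rent 1413≤2604, walk score 58≥48).
Pareto-optimal: P1, P2, P4, P6, P7, P8 → 6.

6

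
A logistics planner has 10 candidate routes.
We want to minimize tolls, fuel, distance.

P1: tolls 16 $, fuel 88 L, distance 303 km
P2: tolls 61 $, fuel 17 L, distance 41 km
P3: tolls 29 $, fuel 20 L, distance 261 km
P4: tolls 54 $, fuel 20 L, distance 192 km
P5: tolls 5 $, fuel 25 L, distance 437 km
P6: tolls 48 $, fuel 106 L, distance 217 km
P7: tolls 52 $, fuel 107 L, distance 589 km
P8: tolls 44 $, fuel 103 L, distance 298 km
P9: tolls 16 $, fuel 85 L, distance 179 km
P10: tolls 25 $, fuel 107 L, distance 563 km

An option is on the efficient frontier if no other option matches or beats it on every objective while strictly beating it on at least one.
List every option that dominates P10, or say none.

P1, P5, P9

P1: tolls 16≤25, fuel 88≤107, distance 303≤563 — dominates P10.
P5: tolls 5≤25, fuel 25≤107, distance 437≤563 — dominates P10.
P9: tolls 16≤25, fuel 85≤107, distance 179≤563 — dominates P10.
Others (P2, P3, P4, P6, P7, P8) are each worse than P10 on at least one objective.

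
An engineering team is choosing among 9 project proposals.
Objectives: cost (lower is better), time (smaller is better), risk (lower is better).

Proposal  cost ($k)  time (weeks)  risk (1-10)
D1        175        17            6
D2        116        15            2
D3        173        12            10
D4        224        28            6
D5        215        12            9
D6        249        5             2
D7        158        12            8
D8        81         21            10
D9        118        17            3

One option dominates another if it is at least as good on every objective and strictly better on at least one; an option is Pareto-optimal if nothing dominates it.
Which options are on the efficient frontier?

D2, D6, D7, D8

D1: dominated by D2 (cost 116≤175, time 15≤17, risk 2≤6).
D2: not dominated.
D3: dominated by D7 (cost 158≤173, time 12≤12, risk 8≤10).
D4: dominated by D1 (cost 175≤224, time 17≤28, risk 6≤6).
D5: dominated by D7 (cost 158≤215, time 12≤12, risk 8≤9).
D6: not dominated (best time).
D7: not dominated.
D8: not dominated (best cost).
D9: dominated by D2 (cost 116≤118, time 15≤17, risk 2≤3).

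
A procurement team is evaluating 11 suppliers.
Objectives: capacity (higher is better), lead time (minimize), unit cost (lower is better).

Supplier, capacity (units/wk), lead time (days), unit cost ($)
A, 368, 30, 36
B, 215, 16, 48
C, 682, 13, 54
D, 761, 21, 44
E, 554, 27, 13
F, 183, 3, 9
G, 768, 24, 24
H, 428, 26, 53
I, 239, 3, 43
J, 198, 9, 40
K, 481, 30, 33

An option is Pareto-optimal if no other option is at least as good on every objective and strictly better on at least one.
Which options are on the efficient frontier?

C, D, E, F, G, I, J

A: dominated by E (capacity 554≥368, lead time 27≤30, unit cost 13≤36).
B: dominated by I (capacity 239≥215, lead time 3≤16, unit cost 43≤48).
C: not dominated.
D: not dominated.
E: not dominated.
F: not dominated (best unit cost).
G: not dominated (best capacity).
H: dominated by D (capacity 761≥428, lead time 21≤26, unit cost 44≤53).
I: not dominated.
J: not dominated.
K: dominated by E (capacity 554≥481, lead time 27≤30, unit cost 13≤33).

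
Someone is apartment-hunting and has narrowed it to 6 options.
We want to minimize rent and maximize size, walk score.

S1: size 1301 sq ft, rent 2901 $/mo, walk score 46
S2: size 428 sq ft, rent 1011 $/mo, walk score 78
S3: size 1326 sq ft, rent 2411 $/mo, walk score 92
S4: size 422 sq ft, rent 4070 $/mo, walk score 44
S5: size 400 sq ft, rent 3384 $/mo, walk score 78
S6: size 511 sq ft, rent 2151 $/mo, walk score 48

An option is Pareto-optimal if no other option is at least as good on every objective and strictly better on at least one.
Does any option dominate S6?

No

S1: worse on rent (2901 vs 2151).
S2: worse on size (428 vs 511).
S3: worse on rent (2411 vs 2151).
S4: worse on size (422 vs 511).
S5: worse on size (400 vs 511).
No option is at least as good as S6 on every objective and strictly better on one.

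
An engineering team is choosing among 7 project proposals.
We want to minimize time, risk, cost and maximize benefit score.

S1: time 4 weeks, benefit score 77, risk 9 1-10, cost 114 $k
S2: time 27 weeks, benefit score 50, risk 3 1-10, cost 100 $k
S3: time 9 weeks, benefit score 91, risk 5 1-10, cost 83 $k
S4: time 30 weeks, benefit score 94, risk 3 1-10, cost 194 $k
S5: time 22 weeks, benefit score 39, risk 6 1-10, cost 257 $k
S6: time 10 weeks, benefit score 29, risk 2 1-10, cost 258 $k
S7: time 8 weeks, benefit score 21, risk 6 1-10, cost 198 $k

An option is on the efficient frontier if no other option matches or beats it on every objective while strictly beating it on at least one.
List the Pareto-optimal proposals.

S1: not dominated (best time).
S2: not dominated.
S3: not dominated (best cost).
S4: not dominated (best benefit score).
S5: dominated by S3 (time 9≤22, benefit score 91≥39, risk 5≤6, cost 83≤257).
S6: not dominated (best risk).
S7: not dominated.

S1, S2, S3, S4, S6, S7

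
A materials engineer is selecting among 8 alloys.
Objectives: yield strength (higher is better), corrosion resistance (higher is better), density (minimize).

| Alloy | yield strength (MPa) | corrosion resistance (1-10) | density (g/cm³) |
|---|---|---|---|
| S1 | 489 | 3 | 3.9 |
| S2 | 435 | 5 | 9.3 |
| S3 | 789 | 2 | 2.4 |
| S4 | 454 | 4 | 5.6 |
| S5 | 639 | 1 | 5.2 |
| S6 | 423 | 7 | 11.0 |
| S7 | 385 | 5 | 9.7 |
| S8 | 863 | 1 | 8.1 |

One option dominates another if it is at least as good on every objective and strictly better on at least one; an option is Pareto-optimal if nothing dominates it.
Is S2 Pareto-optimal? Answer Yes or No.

S1: worse on corrosion resistance (3 vs 5).
S3: worse on corrosion resistance (2 vs 5).
S4: worse on corrosion resistance (4 vs 5).
S5: worse on corrosion resistance (1 vs 5).
S6: worse on yield strength (423 vs 435).
S7: worse on yield strength (385 vs 435).
S8: worse on corrosion resistance (1 vs 5).
No option is at least as good as S2 on every objective and strictly better on one.

Yes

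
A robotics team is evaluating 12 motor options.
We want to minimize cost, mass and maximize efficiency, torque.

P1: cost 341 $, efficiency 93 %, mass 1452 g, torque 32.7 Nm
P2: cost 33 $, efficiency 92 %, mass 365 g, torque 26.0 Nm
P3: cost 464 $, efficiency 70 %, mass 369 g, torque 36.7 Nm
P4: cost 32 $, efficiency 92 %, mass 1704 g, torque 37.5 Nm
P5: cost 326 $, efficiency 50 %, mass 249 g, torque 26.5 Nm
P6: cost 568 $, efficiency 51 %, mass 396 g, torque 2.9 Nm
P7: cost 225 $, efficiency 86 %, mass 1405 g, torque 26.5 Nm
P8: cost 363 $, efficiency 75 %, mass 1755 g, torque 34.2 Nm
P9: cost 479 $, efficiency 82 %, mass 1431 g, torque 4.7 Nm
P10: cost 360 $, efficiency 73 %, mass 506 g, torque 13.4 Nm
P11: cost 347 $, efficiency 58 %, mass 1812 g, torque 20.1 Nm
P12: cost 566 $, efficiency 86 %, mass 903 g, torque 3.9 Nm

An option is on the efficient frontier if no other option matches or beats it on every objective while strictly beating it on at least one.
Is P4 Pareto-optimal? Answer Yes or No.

Yes

P1: worse on cost (341 vs 32).
P2: worse on cost (33 vs 32).
P3: worse on cost (464 vs 32).
P5: worse on cost (326 vs 32).
P6: worse on cost (568 vs 32).
P7: worse on cost (225 vs 32).
P8: worse on cost (363 vs 32).
P9: worse on cost (479 vs 32).
P10: worse on cost (360 vs 32).
P11: worse on cost (347 vs 32).
P12: worse on cost (566 vs 32).
No option is at least as good as P4 on every objective and strictly better on one.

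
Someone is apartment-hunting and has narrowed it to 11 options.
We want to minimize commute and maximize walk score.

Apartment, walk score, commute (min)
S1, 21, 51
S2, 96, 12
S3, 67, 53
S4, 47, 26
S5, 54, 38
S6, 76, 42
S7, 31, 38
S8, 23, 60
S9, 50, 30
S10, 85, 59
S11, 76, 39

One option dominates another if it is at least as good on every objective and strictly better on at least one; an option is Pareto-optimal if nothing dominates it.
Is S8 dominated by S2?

S2 vs S8: walk score 96≥23, commute 12≤60 — S2 is at least as good on every objective with at least one strict improvement.

Yes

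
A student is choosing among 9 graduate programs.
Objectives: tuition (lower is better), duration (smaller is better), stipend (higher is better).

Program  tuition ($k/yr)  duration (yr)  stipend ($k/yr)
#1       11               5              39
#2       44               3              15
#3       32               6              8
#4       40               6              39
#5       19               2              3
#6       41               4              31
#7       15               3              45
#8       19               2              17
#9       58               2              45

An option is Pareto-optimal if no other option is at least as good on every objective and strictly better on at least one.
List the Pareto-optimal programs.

#1, #7, #8, #9

#1: not dominated (best tuition).
#2: dominated by #7 (tuition 15≤44, duration 3≤3, stipend 45≥15).
#3: dominated by #1 (tuition 11≤32, duration 5≤6, stipend 39≥8).
#4: dominated by #1 (tuition 11≤40, duration 5≤6, stipend 39≥39).
#5: dominated by #8 (tuition 19≤19, duration 2≤2, stipend 17≥3).
#6: dominated by #7 (tuition 15≤41, duration 3≤4, stipend 45≥31).
#7: not dominated.
#8: not dominated.
#9: not dominated.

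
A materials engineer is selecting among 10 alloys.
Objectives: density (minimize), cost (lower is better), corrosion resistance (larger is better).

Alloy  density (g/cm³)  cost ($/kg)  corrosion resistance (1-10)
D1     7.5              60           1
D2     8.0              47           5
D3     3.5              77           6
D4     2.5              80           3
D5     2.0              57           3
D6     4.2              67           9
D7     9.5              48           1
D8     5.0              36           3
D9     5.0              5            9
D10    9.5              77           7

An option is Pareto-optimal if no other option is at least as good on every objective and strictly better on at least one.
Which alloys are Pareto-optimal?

D1: dominated by D5 (density 2.0≤7.5, cost 57≤60, corrosion resistance 3≥1).
D2: dominated by D9 (density 5.0≤8.0, cost 5≤47, corrosion resistance 9≥5).
D3: not dominated.
D4: dominated by D5 (density 2.0≤2.5, cost 57≤80, corrosion resistance 3≥3).
D5: not dominated (best density).
D6: not dominated.
D7: dominated by D2 (density 8.0≤9.5, cost 47≤48, corrosion resistance 5≥1).
D8: dominated by D9 (density 5.0≤5.0, cost 5≤36, corrosion resistance 9≥3).
D9: not dominated (best cost).
D10: dominated by D6 (density 4.2≤9.5, cost 67≤77, corrosion resistance 9≥7).

D3, D5, D6, D9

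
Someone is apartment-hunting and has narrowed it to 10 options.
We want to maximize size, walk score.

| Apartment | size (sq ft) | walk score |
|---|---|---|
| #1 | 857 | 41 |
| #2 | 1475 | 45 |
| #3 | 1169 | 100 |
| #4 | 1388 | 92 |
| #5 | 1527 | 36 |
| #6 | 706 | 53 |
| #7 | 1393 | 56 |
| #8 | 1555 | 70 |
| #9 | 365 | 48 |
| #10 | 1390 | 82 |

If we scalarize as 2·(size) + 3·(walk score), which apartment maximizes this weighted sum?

#1: 2·857 + 3·41 = 1837
#2: 2·1475 + 3·45 = 3085
#3: 2·1169 + 3·100 = 2638
#4: 2·1388 + 3·92 = 3052
#5: 2·1527 + 3·36 = 3162
#6: 2·706 + 3·53 = 1571
#7: 2·1393 + 3·56 = 2954
#8: 2·1555 + 3·70 = 3320
#9: 2·365 + 3·48 = 874
#10: 2·1390 + 3·82 = 3026
Highest: #8 at 3320.

#8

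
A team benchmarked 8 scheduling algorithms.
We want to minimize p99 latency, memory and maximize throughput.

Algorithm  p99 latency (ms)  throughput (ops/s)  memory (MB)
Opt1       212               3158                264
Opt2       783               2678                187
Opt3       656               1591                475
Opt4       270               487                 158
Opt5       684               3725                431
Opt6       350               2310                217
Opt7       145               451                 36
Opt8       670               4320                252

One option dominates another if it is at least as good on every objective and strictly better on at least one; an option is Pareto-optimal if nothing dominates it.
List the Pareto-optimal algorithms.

Opt1: not dominated.
Opt2: not dominated.
Opt3: dominated by Opt1 (p99 latency 212≤656, throughput 3158≥1591, memory 264≤475).
Opt4: not dominated.
Opt5: dominated by Opt8 (p99 latency 670≤684, throughput 4320≥3725, memory 252≤431).
Opt6: not dominated.
Opt7: not dominated (best p99 latency).
Opt8: not dominated (best throughput).

Opt1, Opt2, Opt4, Opt6, Opt7, Opt8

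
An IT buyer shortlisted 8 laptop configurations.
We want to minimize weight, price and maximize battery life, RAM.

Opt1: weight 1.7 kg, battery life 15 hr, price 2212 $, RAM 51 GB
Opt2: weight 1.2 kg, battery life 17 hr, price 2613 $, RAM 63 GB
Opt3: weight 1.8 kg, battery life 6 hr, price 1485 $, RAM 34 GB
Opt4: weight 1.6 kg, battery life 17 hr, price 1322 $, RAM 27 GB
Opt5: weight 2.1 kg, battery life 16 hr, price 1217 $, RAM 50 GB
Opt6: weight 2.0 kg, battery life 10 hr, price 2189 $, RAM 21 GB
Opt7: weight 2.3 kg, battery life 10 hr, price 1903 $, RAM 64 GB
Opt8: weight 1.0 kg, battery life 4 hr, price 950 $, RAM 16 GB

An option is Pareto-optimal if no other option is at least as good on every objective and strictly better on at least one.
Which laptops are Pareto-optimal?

Opt1, Opt2, Opt3, Opt4, Opt5, Opt7, Opt8

Opt1: not dominated.
Opt2: not dominated.
Opt3: not dominated.
Opt4: not dominated.
Opt5: not dominated.
Opt6: dominated by Opt4 (weight 1.6≤2.0, battery life 17≥10, price 1322≤2189, RAM 27≥21).
Opt7: not dominated (best RAM).
Opt8: not dominated (best weight).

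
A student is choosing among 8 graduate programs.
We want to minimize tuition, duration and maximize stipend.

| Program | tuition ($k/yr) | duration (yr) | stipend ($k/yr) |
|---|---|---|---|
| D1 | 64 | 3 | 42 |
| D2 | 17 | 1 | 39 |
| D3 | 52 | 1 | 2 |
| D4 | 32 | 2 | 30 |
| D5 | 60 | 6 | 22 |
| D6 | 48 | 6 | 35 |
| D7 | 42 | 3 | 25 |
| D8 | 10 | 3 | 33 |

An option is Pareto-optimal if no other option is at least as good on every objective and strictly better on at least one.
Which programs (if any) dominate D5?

D2, D4, D6, D7, D8

D2: tuition 17≤60, duration 1≤6, stipend 39≥22 — dominates D5.
D4: tuition 32≤60, duration 2≤6, stipend 30≥22 — dominates D5.
D6: tuition 48≤60, duration 6≤6, stipend 35≥22 — dominates D5.
D7: tuition 42≤60, duration 3≤6, stipend 25≥22 — dominates D5.
D8: tuition 10≤60, duration 3≤6, stipend 33≥22 — dominates D5.
Others (D1, D3) are each worse than D5 on at least one objective.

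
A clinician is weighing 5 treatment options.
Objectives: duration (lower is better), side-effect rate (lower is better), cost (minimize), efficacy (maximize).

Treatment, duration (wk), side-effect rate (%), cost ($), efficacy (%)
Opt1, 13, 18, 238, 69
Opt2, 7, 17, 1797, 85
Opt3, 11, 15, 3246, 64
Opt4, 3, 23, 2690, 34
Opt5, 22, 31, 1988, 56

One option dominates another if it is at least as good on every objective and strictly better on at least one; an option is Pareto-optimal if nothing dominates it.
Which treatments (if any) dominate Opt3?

none

Opt1: worse on duration (13 vs 11).
Opt2: worse on side-effect rate (17 vs 15).
Opt4: worse on side-effect rate (23 vs 15).
Opt5: worse on duration (22 vs 11).
No option dominates Opt3.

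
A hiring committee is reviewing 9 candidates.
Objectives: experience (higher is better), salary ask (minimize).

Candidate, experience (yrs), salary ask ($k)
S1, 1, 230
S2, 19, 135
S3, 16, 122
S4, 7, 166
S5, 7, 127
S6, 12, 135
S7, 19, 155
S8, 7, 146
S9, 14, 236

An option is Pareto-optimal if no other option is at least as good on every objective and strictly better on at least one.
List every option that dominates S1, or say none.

S2, S3, S4, S5, S6, S7, S8

S2: experience 19≥1, salary ask 135≤230 — dominates S1.
S3: experience 16≥1, salary ask 122≤230 — dominates S1.
S4: experience 7≥1, salary ask 166≤230 — dominates S1.
S5: experience 7≥1, salary ask 127≤230 — dominates S1.
S6: experience 12≥1, salary ask 135≤230 — dominates S1.
S7: experience 19≥1, salary ask 155≤230 — dominates S1.
S8: experience 7≥1, salary ask 146≤230 — dominates S1.
Others (S9) are each worse than S1 on at least one objective.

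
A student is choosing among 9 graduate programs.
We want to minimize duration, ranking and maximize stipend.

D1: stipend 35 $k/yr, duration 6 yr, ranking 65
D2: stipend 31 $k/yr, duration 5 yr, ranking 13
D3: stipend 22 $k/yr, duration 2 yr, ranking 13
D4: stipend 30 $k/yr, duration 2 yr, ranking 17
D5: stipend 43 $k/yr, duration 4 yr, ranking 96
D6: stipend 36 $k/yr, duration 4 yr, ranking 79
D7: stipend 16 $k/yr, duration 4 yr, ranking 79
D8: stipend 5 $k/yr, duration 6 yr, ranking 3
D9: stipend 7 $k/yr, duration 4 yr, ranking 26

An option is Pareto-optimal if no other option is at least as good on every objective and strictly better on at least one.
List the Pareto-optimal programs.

D1, D2, D3, D4, D5, D6, D8

D1: not dominated.
D2: not dominated.
D3: not dominated.
D4: not dominated.
D5: not dominated (best stipend).
D6: not dominated.
D7: dominated by D3 (stipend 22≥16, duration 2≤4, ranking 13≤79).
D8: not dominated (best ranking).
D9: dominated by D3 (stipend 22≥7, duration 2≤4, ranking 13≤26).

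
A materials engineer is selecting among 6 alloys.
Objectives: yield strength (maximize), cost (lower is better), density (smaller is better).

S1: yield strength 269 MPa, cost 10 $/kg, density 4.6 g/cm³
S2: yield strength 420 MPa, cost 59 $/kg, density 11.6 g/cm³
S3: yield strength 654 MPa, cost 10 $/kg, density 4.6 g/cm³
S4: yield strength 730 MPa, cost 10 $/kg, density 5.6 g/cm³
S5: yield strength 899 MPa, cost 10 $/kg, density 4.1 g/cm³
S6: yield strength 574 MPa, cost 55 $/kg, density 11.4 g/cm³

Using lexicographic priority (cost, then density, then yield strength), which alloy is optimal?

First minimize cost: best is 10, kept {S1, S3, S4, S5}.
Then minimize density: best is 4.1, kept {S5}.

S5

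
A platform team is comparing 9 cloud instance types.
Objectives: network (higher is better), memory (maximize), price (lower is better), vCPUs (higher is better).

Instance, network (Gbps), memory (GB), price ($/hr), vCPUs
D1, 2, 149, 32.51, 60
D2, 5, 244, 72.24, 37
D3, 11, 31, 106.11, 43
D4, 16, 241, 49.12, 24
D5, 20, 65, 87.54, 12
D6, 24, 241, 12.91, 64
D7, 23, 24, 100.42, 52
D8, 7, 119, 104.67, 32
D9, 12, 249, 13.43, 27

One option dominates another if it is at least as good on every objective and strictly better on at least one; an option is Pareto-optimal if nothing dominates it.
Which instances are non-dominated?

D2, D6, D9

D1: dominated by D6 (network 24≥2, memory 241≥149, price 12.91≤32.51, vCPUs 64≥60).
D2: not dominated.
D3: dominated by D6 (network 24≥11, memory 241≥31, price 12.91≤106.11, vCPUs 64≥43).
D4: dominated by D6 (network 24≥16, memory 241≥241, price 12.91≤49.12, vCPUs 64≥24).
D5: dominated by D6 (network 24≥20, memory 241≥65, price 12.91≤87.54, vCPUs 64≥12).
D6: not dominated (best network).
D7: dominated by D6 (network 24≥23, memory 241≥24, price 12.91≤100.42, vCPUs 64≥52).
D8: dominated by D6 (network 24≥7, memory 241≥119, price 12.91≤104.67, vCPUs 64≥32).
D9: not dominated (best memory).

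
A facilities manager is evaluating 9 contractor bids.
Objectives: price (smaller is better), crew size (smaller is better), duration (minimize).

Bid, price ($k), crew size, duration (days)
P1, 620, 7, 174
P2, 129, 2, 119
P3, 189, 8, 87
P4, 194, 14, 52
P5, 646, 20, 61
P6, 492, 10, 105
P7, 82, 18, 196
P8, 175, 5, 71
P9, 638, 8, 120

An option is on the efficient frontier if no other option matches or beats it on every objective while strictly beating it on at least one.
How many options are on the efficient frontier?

4

P1: dominated by P2 (price 129≤620, crew size 2≤7, duration 119≤174).
P2: not dominated (best crew size).
P3: dominated by P8 (price 175≤189, crew size 5≤8, duration 71≤87).
P4: not dominated (best duration).
P5: dominated by P4 (price 194≤646, crew size 14≤20, duration 52≤61).
P6: dominated by P3 (price 189≤492, crew size 8≤10, duration 87≤105).
P7: not dominated (best price).
P8: not dominated.
P9: dominated by P2 (price 129≤638, crew size 2≤8, duration 119≤120).
Pareto-optimal: P2, P4, P7, P8 → 4.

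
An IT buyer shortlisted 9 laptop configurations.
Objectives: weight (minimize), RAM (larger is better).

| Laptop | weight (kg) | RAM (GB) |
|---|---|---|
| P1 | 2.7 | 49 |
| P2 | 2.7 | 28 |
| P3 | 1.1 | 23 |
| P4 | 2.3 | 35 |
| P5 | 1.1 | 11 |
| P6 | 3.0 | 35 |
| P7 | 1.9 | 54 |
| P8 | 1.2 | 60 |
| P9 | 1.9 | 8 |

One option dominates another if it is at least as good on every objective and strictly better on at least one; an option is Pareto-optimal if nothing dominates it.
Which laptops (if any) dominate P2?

P1, P4, P7, P8

P1: weight 2.7≤2.7, RAM 49≥28 — dominates P2.
P4: weight 2.3≤2.7, RAM 35≥28 — dominates P2.
P7: weight 1.9≤2.7, RAM 54≥28 — dominates P2.
P8: weight 1.2≤2.7, RAM 60≥28 — dominates P2.
Others (P3, P5, P6, P9) are each worse than P2 on at least one objective.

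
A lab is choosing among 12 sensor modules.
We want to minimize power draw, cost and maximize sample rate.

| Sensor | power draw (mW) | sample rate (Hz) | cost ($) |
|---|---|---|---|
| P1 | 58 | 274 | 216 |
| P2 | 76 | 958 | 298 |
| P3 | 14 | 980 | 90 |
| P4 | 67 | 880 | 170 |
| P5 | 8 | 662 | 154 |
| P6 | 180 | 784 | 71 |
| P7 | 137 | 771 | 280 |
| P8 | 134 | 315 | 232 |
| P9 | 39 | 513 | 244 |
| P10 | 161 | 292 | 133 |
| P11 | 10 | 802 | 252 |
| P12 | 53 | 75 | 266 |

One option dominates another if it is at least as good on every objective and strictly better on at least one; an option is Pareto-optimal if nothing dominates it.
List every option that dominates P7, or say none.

P3: power draw 14≤137, sample rate 980≥771, cost 90≤280 — dominates P7.
P4: power draw 67≤137, sample rate 880≥771, cost 170≤280 — dominates P7.
P11: power draw 10≤137, sample rate 802≥771, cost 252≤280 — dominates P7.
Others (P1, P2, P5, P6, P8, P9, P10, P12) are each worse than P7 on at least one objective.

P3, P4, P11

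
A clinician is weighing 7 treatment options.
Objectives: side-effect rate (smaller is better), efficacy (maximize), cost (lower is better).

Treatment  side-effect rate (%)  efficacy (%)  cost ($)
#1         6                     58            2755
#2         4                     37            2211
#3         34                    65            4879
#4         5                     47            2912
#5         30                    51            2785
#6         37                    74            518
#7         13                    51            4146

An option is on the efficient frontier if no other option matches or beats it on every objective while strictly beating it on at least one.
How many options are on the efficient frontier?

5

#1: not dominated.
#2: not dominated (best side-effect rate).
#3: not dominated.
#4: not dominated.
#5: dominated by #1 (side-effect rate 6≤30, efficacy 58≥51, cost 2755≤2785).
#6: not dominated (best efficacy).
#7: dominated by #1 (side-effect rate 6≤13, efficacy 58≥51, cost 2755≤4146).
Pareto-optimal: #1, #2, #3, #4, #6 → 5.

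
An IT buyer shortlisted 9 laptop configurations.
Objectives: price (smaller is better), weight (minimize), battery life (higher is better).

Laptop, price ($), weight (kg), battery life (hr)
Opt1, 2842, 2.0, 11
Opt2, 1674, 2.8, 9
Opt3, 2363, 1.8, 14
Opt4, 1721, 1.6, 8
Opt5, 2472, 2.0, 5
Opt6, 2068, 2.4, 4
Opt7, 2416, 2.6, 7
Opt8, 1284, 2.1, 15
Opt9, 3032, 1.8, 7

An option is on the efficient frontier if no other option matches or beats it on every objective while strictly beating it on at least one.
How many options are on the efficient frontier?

Opt1: dominated by Opt3 (price 2363≤2842, weight 1.8≤2.0, battery life 14≥11).
Opt2: dominated by Opt8 (price 1284≤1674, weight 2.1≤2.8, battery life 15≥9).
Opt3: not dominated.
Opt4: not dominated (best weight).
Opt5: dominated by Opt3 (price 2363≤2472, weight 1.8≤2.0, battery life 14≥5).
Opt6: dominated by Opt4 (price 1721≤2068, weight 1.6≤2.4, battery life 8≥4).
Opt7: dominated by Opt3 (price 2363≤2416, weight 1.8≤2.6, battery life 14≥7).
Opt8: not dominated (best price).
Opt9: dominated by Opt3 (price 2363≤3032, weight 1.8≤1.8, battery life 14≥7).
Pareto-optimal: Opt3, Opt4, Opt8 → 3.

3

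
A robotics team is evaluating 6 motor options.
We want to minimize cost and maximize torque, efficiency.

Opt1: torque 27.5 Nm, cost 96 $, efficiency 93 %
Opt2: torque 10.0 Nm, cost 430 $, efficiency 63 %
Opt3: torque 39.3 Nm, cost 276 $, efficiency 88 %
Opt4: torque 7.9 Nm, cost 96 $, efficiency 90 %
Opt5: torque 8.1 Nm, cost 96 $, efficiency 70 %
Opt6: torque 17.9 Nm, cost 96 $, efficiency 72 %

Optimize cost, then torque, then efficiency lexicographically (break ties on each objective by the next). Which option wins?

First minimize cost: best is 96, kept {Opt1, Opt4, Opt5, Opt6}.
Then maximize torque: best is 27.5, kept {Opt1}.

Opt1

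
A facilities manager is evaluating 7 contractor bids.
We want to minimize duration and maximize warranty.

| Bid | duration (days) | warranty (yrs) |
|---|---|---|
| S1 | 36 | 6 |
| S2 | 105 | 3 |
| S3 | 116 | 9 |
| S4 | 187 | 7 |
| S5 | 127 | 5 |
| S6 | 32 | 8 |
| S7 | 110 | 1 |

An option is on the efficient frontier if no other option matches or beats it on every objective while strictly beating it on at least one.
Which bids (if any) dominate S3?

S1: worse on warranty (6 vs 9).
S2: worse on warranty (3 vs 9).
S4: worse on duration (187 vs 116).
S5: worse on duration (127 vs 116).
S6: worse on warranty (8 vs 9).
S7: worse on warranty (1 vs 9).
No option dominates S3.

none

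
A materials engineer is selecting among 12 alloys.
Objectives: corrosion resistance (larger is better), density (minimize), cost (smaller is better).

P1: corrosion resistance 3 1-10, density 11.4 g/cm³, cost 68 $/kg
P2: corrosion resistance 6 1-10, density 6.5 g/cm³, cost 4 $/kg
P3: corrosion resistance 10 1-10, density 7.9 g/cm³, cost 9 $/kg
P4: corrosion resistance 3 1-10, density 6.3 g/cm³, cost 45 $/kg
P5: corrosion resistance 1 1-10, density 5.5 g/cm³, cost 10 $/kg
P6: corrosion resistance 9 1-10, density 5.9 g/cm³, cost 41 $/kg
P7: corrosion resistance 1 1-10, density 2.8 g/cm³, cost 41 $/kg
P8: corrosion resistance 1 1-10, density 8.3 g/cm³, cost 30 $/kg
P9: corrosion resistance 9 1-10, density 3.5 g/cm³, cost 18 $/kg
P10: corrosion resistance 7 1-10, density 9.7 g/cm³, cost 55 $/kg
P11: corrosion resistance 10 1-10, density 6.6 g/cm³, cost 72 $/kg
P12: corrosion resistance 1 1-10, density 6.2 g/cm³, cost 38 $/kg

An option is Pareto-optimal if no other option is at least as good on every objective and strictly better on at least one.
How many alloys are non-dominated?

P1: dominated by P2 (corrosion resistance 6≥3, density 6.5≤11.4, cost 4≤68).
P2: not dominated (best cost).
P3: not dominated.
P4: dominated by P6 (corrosion resistance 9≥3, density 5.9≤6.3, cost 41≤45).
P5: not dominated.
P6: dominated by P9 (corrosion resistance 9≥9, density 3.5≤5.9, cost 18≤41).
P7: not dominated (best density).
P8: dominated by P2 (corrosion resistance 6≥1, density 6.5≤8.3, cost 4≤30).
P9: not dominated.
P10: dominated by P3 (corrosion resistance 10≥7, density 7.9≤9.7, cost 9≤55).
P11: not dominated.
P12: dominated by P5 (corrosion resistance 1≥1, density 5.5≤6.2, cost 10≤38).
Pareto-optimal: P2, P3, P5, P7, P9, P11 → 6.

6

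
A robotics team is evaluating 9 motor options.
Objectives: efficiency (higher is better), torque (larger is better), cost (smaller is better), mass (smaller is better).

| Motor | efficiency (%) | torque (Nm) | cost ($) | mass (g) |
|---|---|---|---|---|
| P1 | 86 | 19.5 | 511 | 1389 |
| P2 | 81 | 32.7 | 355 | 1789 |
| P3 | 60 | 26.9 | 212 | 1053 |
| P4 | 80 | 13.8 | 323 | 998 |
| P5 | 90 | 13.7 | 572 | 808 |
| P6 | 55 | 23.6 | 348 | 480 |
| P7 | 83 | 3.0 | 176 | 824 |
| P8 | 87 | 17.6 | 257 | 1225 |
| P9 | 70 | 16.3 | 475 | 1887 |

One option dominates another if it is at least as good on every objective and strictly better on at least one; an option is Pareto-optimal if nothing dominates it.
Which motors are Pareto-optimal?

P1, P2, P3, P4, P5, P6, P7, P8

P1: not dominated.
P2: not dominated (best torque).
P3: not dominated.
P4: not dominated.
P5: not dominated (best efficiency).
P6: not dominated (best mass).
P7: not dominated (best cost).
P8: not dominated.
P9: dominated by P2 (efficiency 81≥70, torque 32.7≥16.3, cost 355≤475, mass 1789≤1887).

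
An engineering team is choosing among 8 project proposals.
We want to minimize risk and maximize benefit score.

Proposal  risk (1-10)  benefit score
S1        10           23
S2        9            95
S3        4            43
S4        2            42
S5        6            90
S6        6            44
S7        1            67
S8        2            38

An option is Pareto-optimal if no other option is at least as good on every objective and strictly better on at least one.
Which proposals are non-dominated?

S2, S5, S7

S1: dominated by S2 (risk 9≤10, benefit score 95≥23).
S2: not dominated (best benefit score).
S3: dominated by S7 (risk 1≤4, benefit score 67≥43).
S4: dominated by S7 (risk 1≤2, benefit score 67≥42).
S5: not dominated.
S6: dominated by S5 (risk 6≤6, benefit score 90≥44).
S7: not dominated (best risk).
S8: dominated by S4 (risk 2≤2, benefit score 42≥38).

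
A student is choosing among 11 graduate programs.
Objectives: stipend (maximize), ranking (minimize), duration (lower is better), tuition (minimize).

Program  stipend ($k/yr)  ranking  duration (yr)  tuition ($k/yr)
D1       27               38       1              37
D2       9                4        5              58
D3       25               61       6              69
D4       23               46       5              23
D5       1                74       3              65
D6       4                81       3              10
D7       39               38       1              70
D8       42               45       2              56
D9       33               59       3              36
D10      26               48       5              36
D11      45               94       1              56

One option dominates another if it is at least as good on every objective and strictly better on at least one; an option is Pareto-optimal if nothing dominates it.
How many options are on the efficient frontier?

D1: not dominated.
D2: not dominated (best ranking).
D3: dominated by D1 (stipend 27≥25, ranking 38≤61, duration 1≤6, tuition 37≤69).
D4: not dominated.
D5: dominated by D1 (stipend 27≥1, ranking 38≤74, duration 1≤3, tuition 37≤65).
D6: not dominated (best tuition).
D7: not dominated.
D8: not dominated.
D9: not dominated.
D10: not dominated.
D11: not dominated (best stipend).
Pareto-optimal: D1, D2, D4, D6, D7, D8, D9, D10, D11 → 9.

9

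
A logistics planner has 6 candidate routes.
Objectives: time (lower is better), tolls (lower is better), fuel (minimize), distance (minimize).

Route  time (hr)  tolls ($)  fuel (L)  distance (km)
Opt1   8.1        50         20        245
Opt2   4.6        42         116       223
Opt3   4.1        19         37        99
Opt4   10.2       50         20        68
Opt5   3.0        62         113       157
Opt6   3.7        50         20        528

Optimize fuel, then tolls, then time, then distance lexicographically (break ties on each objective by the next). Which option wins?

Opt6

First minimize fuel: best is 20, kept {Opt1, Opt4, Opt6}.
Then minimize tolls: best is 50, kept {Opt1, Opt4, Opt6}.
Then minimize time: best is 3.7, kept {Opt6}.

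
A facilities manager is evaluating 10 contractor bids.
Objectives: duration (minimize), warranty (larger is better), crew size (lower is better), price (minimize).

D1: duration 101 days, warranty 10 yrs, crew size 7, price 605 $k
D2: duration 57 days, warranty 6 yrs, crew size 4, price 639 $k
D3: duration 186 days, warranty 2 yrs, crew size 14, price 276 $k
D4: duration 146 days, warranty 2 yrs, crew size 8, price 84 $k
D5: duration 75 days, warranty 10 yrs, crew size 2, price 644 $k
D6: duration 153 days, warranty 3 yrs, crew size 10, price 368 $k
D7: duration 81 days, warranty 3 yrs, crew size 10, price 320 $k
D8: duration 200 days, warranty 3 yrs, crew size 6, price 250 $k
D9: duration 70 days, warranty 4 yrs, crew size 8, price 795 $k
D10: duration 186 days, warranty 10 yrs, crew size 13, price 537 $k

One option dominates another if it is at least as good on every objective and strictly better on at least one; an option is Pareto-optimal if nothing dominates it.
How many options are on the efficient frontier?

7

D1: not dominated.
D2: not dominated (best duration).
D3: dominated by D4 (duration 146≤186, warranty 2≥2, crew size 8≤14, price 84≤276).
D4: not dominated (best price).
D5: not dominated (best crew size).
D6: dominated by D7 (duration 81≤153, warranty 3≥3, crew size 10≤10, price 320≤368).
D7: not dominated.
D8: not dominated.
D9: dominated by D2 (duration 57≤70, warranty 6≥4, crew size 4≤8, price 639≤795).
D10: not dominated.
Pareto-optimal: D1, D2, D4, D5, D7, D8, D10 → 7.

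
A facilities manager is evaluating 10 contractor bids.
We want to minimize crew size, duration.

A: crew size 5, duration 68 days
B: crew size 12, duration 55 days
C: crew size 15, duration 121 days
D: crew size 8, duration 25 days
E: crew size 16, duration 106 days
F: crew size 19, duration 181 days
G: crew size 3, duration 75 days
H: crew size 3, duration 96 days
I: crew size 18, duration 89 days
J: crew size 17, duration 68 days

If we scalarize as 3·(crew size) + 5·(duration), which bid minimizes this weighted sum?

A: 3·5 + 5·68 = 355
B: 3·12 + 5·55 = 311
C: 3·15 + 5·121 = 650
D: 3·8 + 5·25 = 149
E: 3·16 + 5·106 = 578
F: 3·19 + 5·181 = 962
G: 3·3 + 5·75 = 384
H: 3·3 + 5·96 = 489
I: 3·18 + 5·89 = 499
J: 3·17 + 5·68 = 391
Lowest: D at 149.

D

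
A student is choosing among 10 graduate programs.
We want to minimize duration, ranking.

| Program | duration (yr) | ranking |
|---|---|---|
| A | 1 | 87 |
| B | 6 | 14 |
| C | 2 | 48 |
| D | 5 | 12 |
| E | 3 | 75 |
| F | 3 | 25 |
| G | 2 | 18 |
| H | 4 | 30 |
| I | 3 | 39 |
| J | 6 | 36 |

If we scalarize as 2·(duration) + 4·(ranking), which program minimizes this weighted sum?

A: 2·1 + 4·87 = 350
B: 2·6 + 4·14 = 68
C: 2·2 + 4·48 = 196
D: 2·5 + 4·12 = 58
E: 2·3 + 4·75 = 306
F: 2·3 + 4·25 = 106
G: 2·2 + 4·18 = 76
H: 2·4 + 4·30 = 128
I: 2·3 + 4·39 = 162
J: 2·6 + 4·36 = 156
Lowest: D at 58.

D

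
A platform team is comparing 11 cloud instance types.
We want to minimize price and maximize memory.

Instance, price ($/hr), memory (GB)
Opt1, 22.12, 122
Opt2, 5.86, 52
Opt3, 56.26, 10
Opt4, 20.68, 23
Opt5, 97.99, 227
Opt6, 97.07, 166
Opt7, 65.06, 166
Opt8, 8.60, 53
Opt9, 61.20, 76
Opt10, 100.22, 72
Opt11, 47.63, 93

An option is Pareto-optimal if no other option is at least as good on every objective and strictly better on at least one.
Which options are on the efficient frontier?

Opt1, Opt2, Opt5, Opt7, Opt8

Opt1: not dominated.
Opt2: not dominated (best price).
Opt3: dominated by Opt1 (price 22.12≤56.26, memory 122≥10).
Opt4: dominated by Opt2 (price 5.86≤20.68, memory 52≥23).
Opt5: not dominated (best memory).
Opt6: dominated by Opt7 (price 65.06≤97.07, memory 166≥166).
Opt7: not dominated.
Opt8: not dominated.
Opt9: dominated by Opt1 (price 22.12≤61.20, memory 122≥76).
Opt10: dominated by Opt1 (price 22.12≤100.22, memory 122≥72).
Opt11: dominated by Opt1 (price 22.12≤47.63, memory 122≥93).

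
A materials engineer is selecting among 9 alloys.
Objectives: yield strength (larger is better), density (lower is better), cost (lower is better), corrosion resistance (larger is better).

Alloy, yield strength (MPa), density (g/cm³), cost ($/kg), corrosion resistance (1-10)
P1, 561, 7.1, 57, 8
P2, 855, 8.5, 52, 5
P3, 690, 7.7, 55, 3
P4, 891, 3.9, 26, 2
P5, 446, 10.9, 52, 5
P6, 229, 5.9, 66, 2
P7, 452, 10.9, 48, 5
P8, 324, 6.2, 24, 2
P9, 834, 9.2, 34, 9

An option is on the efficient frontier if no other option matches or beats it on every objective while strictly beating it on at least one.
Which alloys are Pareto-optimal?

P1, P2, P3, P4, P8, P9

P1: not dominated.
P2: not dominated.
P3: not dominated.
P4: not dominated (best yield strength).
P5: dominated by P2 (yield strength 855≥446, density 8.5≤10.9, cost 52≤52, corrosion resistance 5≥5).
P6: dominated by P4 (yield strength 891≥229, density 3.9≤5.9, cost 26≤66, corrosion resistance 2≥2).
P7: dominated by P9 (yield strength 834≥452, density 9.2≤10.9, cost 34≤48, corrosion resistance 9≥5).
P8: not dominated (best cost).
P9: not dominated (best corrosion resistance).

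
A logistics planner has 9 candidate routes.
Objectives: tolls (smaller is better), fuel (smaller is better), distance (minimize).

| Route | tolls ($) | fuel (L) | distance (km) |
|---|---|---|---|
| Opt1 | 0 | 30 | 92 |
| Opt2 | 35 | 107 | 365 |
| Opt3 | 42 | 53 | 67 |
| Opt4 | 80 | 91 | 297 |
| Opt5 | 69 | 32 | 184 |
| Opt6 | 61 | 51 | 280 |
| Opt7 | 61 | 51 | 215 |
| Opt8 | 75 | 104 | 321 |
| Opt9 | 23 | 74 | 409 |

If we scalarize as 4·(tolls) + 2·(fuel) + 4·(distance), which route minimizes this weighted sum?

Opt1: 4·0 + 2·30 + 4·92 = 428
Opt2: 4·35 + 2·107 + 4·365 = 1814
Opt3: 4·42 + 2·53 + 4·67 = 542
Opt4: 4·80 + 2·91 + 4·297 = 1690
Opt5: 4·69 + 2·32 + 4·184 = 1076
Opt6: 4·61 + 2·51 + 4·280 = 1466
Opt7: 4·61 + 2·51 + 4·215 = 1206
Opt8: 4·75 + 2·104 + 4·321 = 1792
Opt9: 4·23 + 2·74 + 4·409 = 1876
Lowest: Opt1 at 428.

Opt1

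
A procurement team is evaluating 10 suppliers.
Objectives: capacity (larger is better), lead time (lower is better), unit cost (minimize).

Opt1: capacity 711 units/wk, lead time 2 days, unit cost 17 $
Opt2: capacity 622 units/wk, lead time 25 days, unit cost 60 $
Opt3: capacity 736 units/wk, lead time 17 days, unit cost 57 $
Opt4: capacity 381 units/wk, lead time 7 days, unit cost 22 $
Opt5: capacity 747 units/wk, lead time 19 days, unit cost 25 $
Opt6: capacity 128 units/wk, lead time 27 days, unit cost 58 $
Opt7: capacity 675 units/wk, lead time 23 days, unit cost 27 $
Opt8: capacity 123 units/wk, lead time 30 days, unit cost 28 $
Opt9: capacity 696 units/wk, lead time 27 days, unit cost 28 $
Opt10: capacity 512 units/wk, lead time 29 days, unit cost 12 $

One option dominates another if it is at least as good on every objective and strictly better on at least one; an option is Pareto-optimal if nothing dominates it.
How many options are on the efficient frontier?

4

Opt1: not dominated (best lead time).
Opt2: dominated by Opt1 (capacity 711≥622, lead time 2≤25, unit cost 17≤60).
Opt3: not dominated.
Opt4: dominated by Opt1 (capacity 711≥381, lead time 2≤7, unit cost 17≤22).
Opt5: not dominated (best capacity).
Opt6: dominated by Opt1 (capacity 711≥128, lead time 2≤27, unit cost 17≤58).
Opt7: dominated by Opt1 (capacity 711≥675, lead time 2≤23, unit cost 17≤27).
Opt8: dominated by Opt1 (capacity 711≥123, lead time 2≤30, unit cost 17≤28).
Opt9: dominated by Opt1 (capacity 711≥696, lead time 2≤27, unit cost 17≤28).
Opt10: not dominated (best unit cost).
Pareto-optimal: Opt1, Opt3, Opt5, Opt10 → 4.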